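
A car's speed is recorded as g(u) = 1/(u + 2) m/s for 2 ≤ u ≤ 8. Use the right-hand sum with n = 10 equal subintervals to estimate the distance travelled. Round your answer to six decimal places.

0.872862

Δu = (8 − 2)/10 = 0.6.
Right endpoints: 2.6, 3.2, 3.8, 4.4, 5, 5.6, 6.2, 6.8, 7.4, 8.
g(2.6) = 5/23, g(3.2) = 5/26, g(3.8) = 5/29, g(4.4) = 0.15625, g(5) = 1/7, g(5.6) = 5/38, g(6.2) = 5/41, g(6.8) = 5/44, g(7.4) = 5/47, g(8) = 0.1.
Sum = Δu · [g(2.6) + g(3.2) + g(3.8) + ...].
Sum ≈ 0.872862.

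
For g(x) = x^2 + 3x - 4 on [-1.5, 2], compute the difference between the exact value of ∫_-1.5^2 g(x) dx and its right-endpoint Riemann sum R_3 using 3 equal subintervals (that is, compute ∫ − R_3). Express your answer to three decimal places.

-7.940

Exact integral: ∫_-1.5^2 g(x) dx ≈ -7.58333.
R_3 ≈ 0.35648.
Error ≈ -7.58333 − 0.35648 ≈ -7.940.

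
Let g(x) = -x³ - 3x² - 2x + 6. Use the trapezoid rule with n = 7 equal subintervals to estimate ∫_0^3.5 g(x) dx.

-72.84375

Δx = (3.5 − 0)/7 = 0.5.
g(0) = 6, g(0.5) = 4.125, g(1) = 0, g(1.5) = -7.125, g(2) = -18, g(2.5) = -33.375, g(3) = -54, g(3.5) = -80.625.
T_7 = (Δx/2)·[g(x_0) + 2g(x_1) + ... + 2g(x_{6}) + g(x_7)].
Sum = -72.84375.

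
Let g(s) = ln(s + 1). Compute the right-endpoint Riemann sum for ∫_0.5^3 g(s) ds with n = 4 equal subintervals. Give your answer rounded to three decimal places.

2.730

Δs = (3 − 0.5)/4 = 0.625.
Right endpoints: 1.125, 1.75, 2.375, 3.
g(1.125) ≈ 0.754, g(1.75) ≈ 1.012, g(2.375) ≈ 1.216, g(3) ≈ 1.386.
Sum = Δs · [g(1.125) + g(1.75) + g(2.375) + g(3)].
Sum ≈ 2.730.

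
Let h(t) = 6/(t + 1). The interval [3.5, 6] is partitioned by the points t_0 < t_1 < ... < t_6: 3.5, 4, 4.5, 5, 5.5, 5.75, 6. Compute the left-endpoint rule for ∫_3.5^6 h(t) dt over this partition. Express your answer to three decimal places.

2.765

Subinterval widths: 0.5, 0.5, 0.5, 0.5, 0.25, 0.25.
Left endpoints: 3.5, 4, 4.5, 5, 5.5, 5.75.
h(3.5) = 4/3, h(4) = 1.2, h(4.5) = 12/11, h(5) = 1, h(5.5) = 12/13, h(5.75) = 8/9.
Sum = Σ Δt_i · h(t_i).
Sum ≈ 2.765.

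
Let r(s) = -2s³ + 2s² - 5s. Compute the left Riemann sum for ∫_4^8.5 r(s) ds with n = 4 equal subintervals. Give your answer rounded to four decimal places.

Δs = (8.5 − 4)/4 = 1.125.
Left endpoints: 4, 5.125, 6.25, 7.375.
r(4) = -116, r(5.125) = -242.31640625, r(6.25) = -441.40625, r(7.375) = -730.35546875.
Sum = Δs · [r(4) + r(5.125) + r(6.25) + r(7.375)].
Sum ≈ -1721.3379.

-1721.3379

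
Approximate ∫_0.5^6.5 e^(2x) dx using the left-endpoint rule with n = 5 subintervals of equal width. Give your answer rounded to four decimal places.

52966.5236

Δx = (6.5 − 0.5)/5 = 1.2.
Left endpoints: 0.5, 1.7, 2.9, 4.1, 5.3.
f(0.5) ≈ 2.7183, f(1.7) ≈ 29.9641, f(2.9) ≈ 330.2996, f(4.1) ≈ 3640.9503, f(5.3) ≈ 40134.8374.
Sum = Δx · [f(0.5) + f(1.7) + f(2.9) + f(4.1) + f(5.3)].
Sum ≈ 52966.5236.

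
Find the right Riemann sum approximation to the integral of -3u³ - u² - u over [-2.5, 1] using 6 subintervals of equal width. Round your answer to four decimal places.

12.7351

Δu = (1 − (-2.5))/6 = 7/12.
Right endpoints: -23/12, -4/3, -0.75, -1/6, 5/12, 1.
f(-23/12) = 11155/576, f(-4/3) = 20/3, f(-0.75) = 1.453125, f(-1/6) = 11/72, f(5/12) = -155/192, f(1) = -5.
Sum = Δu · [f(-23/12) + f(-4/3) + f(-0.75) + ...].
Sum ≈ 12.7351.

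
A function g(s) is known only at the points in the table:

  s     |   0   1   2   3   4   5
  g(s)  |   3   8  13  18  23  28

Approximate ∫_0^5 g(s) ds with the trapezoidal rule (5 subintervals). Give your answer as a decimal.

Δs = 1.
T_5 = (1/2)·[3 + 2·8 + 2·13 + 2·18 + 2·23 + 28] = 77.5.

77.5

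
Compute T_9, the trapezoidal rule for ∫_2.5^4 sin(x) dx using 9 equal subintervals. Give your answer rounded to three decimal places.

Δx = (4 − 2.5)/9 = 1/6.
f(2.5) ≈ 0.598, f(8/3) ≈ 0.457, f(17/6) ≈ 0.303, f(3) ≈ 0.141, f(19/6) ≈ -0.025, f(10/3) ≈ -0.191, f(3.5) ≈ -0.351, f(11/3) ≈ -0.501, f(23/6) ≈ -0.638, f(4) ≈ -0.757.
T_9 = (Δx/2)·[f(x_0) + 2f(x_1) + ... + 2f(x_{8}) + f(x_9)].
Sum ≈ -0.147.

-0.147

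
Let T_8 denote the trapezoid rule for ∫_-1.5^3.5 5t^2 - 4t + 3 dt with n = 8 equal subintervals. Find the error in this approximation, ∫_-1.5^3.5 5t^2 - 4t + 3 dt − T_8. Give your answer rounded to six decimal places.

-1.627604

Exact integral: ∫_-1.5^3.5 f(t) dt ≈ 72.08333333.
T_8 = 73.7109375.
Error ≈ 72.08333333 − 73.7109375 ≈ -1.627604.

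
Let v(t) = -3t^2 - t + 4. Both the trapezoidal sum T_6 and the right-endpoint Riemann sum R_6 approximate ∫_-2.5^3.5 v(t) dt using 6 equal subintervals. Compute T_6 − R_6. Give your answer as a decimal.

T_6 = -40.5.
R_6 = -52.5.
T_6 − R_6 = 12.

12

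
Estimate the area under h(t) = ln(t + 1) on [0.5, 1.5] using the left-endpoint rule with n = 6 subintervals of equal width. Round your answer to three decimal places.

Δt = (1.5 − 0.5)/6 = 1/6.
Left endpoints: 0.5, 2/3, 5/6, 1, 7/6, 4/3.
h(0.5) ≈ 0.405, h(2/3) ≈ 0.511, h(5/6) ≈ 0.606, h(1) ≈ 0.693, h(7/6) ≈ 0.773, h(4/3) ≈ 0.847.
Sum = Δt · [h(0.5) + h(2/3) + h(5/6) + ...].
Sum ≈ 0.639.

0.639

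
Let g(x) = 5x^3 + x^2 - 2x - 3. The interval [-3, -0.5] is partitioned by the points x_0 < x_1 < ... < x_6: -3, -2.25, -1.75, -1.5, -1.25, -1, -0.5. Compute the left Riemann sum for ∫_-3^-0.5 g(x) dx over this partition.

-131.5859375

Subinterval widths: 0.75, 0.5, 0.25, 0.25, 0.25, 0.5.
Left endpoints: -3, -2.25, -1.75, -1.5, -1.25, -1.
g(-3) = -123, g(-2.25) = -50.390625, g(-1.75) = -23.234375, g(-1.5) = -14.625, g(-1.25) = -8.703125, g(-1) = -5.
Sum = Σ Δx_i · g(x_i).
Sum = -131.5859375.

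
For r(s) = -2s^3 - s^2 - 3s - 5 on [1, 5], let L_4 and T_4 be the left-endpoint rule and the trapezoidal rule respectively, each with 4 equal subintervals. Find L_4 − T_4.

L_4 = -280.
T_4 = -422.
L_4 − T_4 = 142.

142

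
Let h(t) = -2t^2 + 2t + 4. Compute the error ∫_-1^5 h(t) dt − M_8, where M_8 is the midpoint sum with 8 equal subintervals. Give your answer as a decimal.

-0.5625

Exact integral: ∫_-1^5 h(t) dt = -36.
M_8 = -35.4375.
Error = -36 − (-35.4375) = -0.5625.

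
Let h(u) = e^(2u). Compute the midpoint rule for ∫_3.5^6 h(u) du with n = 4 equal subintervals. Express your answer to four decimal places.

75797.0905

Δu = (6 − 3.5)/4 = 0.625.
Midpoints: 3.8125, 4.4375, 5.0625, 5.6875.
h(3.8125) ≈ 2048.7805, h(4.4375) ≈ 7150.9465, h(5.0625) ≈ 24959.2556, h(5.6875) ≈ 87116.3622.
Sum = Δu · [h(3.8125) + h(4.4375) + h(5.0625) + h(5.6875)].
Sum ≈ 75797.0905.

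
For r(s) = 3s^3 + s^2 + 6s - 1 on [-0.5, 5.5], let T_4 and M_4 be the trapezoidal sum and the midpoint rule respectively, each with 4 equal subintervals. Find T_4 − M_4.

T_4 = 878.625.
M_4 = 799.3125.
T_4 − M_4 = 79.3125.

79.3125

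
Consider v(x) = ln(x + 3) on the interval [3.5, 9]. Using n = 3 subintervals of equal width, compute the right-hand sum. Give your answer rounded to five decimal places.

12.69452

Δx = (9 − 3.5)/3 = 11/6.
Right endpoints: 16/3, 43/6, 9.
v(16/3) ≈ 2.12026, v(43/6) ≈ 2.31911, v(9) ≈ 2.48491.
Sum = Δx · [v(16/3) + v(43/6) + v(9)].
Sum ≈ 12.69452.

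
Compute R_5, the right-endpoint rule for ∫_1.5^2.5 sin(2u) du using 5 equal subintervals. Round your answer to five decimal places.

-0.73832

Δu = (2.5 − 1.5)/5 = 0.2.
Right endpoints: 1.7, 1.9, 2.1, 2.3, 2.5.
f(1.7) ≈ -0.25554, f(1.9) ≈ -0.61186, f(2.1) ≈ -0.87158, f(2.3) ≈ -0.99369, f(2.5) ≈ -0.95892.
Sum = Δu · [f(1.7) + f(1.9) + f(2.1) + f(2.3) + f(2.5)].
Sum ≈ -0.73832.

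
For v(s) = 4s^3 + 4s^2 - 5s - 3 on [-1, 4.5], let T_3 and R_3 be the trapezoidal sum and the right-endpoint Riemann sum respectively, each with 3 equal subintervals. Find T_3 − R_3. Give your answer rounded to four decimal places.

T_3 ≈ 544.296296.
R_3 ≈ 927.462963.
T_3 − R_3 ≈ -383.1667.

-383.1667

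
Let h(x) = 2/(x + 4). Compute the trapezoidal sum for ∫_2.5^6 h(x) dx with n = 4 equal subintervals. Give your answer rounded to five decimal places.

0.86331

Δx = (6 − 2.5)/4 = 0.875.
h(2.5) = 4/13, h(3.375) = 16/59, h(4.25) = 8/33, h(5.125) = 16/73, h(6) = 0.2.
T_4 = (Δx/2)·[h(x_0) + 2h(x_1) + 2h(x_2) + 2h(x_3) + h(x_4)].
Sum ≈ 0.86331.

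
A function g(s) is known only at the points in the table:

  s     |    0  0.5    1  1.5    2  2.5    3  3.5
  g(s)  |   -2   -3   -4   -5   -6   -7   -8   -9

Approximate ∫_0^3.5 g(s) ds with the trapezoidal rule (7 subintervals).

Δs = 0.5.
T_7 = (0.5/2)·[(-2) + 2·(-3) + 2·(-4) + 2·(-5) + 2·(-6) + 2·(-7) + 2·(-8) + (-9)] = -19.25.

-19.25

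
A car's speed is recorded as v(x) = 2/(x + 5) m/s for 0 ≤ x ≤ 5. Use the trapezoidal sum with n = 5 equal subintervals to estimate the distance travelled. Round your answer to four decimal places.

1.3913

Δx = (5 − 0)/5 = 1.
v(0) = 0.4, v(1) = 1/3, v(2) = 2/7, v(3) = 0.25, v(4) = 2/9, v(5) = 0.2.
T_5 = (Δx/2)·[v(x_0) + 2v(x_1) + ... + 2v(x_{4}) + v(x_5)].
Sum ≈ 1.3913.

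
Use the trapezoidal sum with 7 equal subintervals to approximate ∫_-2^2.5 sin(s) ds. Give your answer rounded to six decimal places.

0.371646

Δs = (2.5 − (-2))/7 = 9/14.
f(-2) ≈ -0.909297, f(-19/14) ≈ -0.977263, f(-5/7) ≈ -0.655078, f(-1/14) ≈ -0.071368, f(4/7) ≈ 0.540834, f(17/14) ≈ 0.937120, f(13/7) ≈ 0.959282, f(2.5) ≈ 0.598472.
T_7 = (Δs/2)·[f(s_0) + 2f(s_1) + ... + 2f(s_{6}) + f(s_7)].
Sum ≈ 0.371646.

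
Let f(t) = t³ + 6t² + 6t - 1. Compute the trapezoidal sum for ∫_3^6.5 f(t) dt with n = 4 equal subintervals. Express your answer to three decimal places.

Δt = (6.5 − 3)/4 = 0.875.
f(3) = 98, f(3.875) = 87311/512, f(4.75) = 270.046875, f(5.625) = 205093/512, f(6.5) = 566.125.
T_4 = (Δt/2)·[f(t_0) + 2f(t_1) + 2f(t_2) + 2f(t_3) + f(t_4)].
Sum ≈ 1026.560.

1026.560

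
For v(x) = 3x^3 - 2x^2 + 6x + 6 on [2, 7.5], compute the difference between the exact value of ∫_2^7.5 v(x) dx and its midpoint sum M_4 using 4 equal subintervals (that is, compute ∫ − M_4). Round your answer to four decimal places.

Exact integral: ∫_2^7.5 v(x) dx ≈ 2274.880208.
M_4 ≈ 2239.568848.
Error ≈ 2274.880208 − 2239.568848 ≈ 35.3114.

35.3114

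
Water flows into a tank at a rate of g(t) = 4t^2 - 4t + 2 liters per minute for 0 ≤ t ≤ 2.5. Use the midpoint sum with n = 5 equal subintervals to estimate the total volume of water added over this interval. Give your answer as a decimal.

Δt = (2.5 − 0)/5 = 0.5.
Midpoints: 0.25, 0.75, 1.25, 1.75, 2.25.
g(0.25) = 1.25, g(0.75) = 1.25, g(1.25) = 3.25, g(1.75) = 7.25, g(2.25) = 13.25.
Sum = Δt · [g(0.25) + g(0.75) + g(1.25) + g(1.75) + g(2.25)].
Sum = 13.125.

13.125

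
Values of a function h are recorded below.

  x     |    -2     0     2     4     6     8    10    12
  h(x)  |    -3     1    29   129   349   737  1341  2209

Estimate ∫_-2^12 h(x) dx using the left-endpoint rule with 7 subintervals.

Δx = 2.
Sum = 2·[(-3) + 1 + 29 + 129 + 349 + 737 + 1341] = 5166.

5166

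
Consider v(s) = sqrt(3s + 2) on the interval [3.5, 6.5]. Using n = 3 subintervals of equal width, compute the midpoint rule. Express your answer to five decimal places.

Δs = (6.5 − 3.5)/3 = 1.
Midpoints: 4, 5, 6.
v(4) ≈ 3.74166, v(5) ≈ 4.12311, v(6) ≈ 4.47214.
Sum = Δs · [v(4) + v(5) + v(6)].
Sum ≈ 12.33690.

12.33690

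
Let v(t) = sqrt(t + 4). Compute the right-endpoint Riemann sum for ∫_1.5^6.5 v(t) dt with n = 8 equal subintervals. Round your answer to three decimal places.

Δt = (6.5 − 1.5)/8 = 0.625.
Right endpoints: 2.125, 2.75, 3.375, 4, 4.625, 5.25, 5.875, 6.5.
v(2.125) ≈ 2.475, v(2.75) ≈ 2.598, v(3.375) ≈ 2.716, v(4) ≈ 2.828, v(4.625) ≈ 2.937, v(5.25) ≈ 3.041, v(5.875) ≈ 3.142, v(6.5) ≈ 3.240.
Sum = Δt · [v(2.125) + v(2.75) + v(3.375) + ...].
Sum ≈ 14.361.

14.361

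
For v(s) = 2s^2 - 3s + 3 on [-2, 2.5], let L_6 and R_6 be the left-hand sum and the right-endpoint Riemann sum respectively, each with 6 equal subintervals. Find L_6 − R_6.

L_6 = 30.09375.
R_6 = 23.34375.
L_6 − R_6 = 6.75.

6.75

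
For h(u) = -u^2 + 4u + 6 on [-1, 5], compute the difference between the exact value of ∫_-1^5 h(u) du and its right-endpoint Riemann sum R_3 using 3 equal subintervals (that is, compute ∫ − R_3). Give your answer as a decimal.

4

Exact integral: ∫_-1^5 h(u) du = 42.
R_3 = 38.
Error = 42 − 38 = 4.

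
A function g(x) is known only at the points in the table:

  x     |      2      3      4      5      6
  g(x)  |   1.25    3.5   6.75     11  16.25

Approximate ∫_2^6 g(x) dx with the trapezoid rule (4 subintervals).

30

Δx = 1.
T_4 = (1/2)·[1.25 + 2·3.5 + 2·6.75 + 2·11 + 16.25] = 30.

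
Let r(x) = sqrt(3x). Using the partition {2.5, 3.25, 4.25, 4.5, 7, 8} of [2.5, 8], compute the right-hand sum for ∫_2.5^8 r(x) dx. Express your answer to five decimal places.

Subinterval widths: 0.75, 1, 0.25, 2.5, 1.
Right endpoints: 3.25, 4.25, 4.5, 7, 8.
r(3.25) ≈ 3.12250, r(4.25) ≈ 3.57071, r(4.5) ≈ 3.67423, r(7) ≈ 4.58258, r(8) ≈ 4.89898.
Sum = Σ Δx_i · r(x_i).
Sum ≈ 23.18657.

23.18657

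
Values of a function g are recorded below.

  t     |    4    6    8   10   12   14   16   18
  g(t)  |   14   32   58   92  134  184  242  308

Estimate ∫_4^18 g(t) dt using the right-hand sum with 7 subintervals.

2100

Δt = 2.
Sum = 2·[32 + 58 + 92 + 134 + 184 + 242 + 308] = 2100.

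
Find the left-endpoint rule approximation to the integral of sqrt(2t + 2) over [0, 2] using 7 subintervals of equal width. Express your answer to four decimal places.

Δt = (2 − 0)/7 = 2/7.
Left endpoints: 0, 2/7, 4/7, 6/7, 8/7, 10/7, 12/7.
f(0) ≈ 1.4142, f(2/7) ≈ 1.6036, f(4/7) ≈ 1.7728, f(6/7) ≈ 1.9272, f(8/7) ≈ 2.0702, f(10/7) ≈ 2.2039, f(12/7) ≈ 2.3299.
Sum = Δt · [f(0) + f(2/7) + f(4/7) + ...].
Sum ≈ 3.8062.

3.8062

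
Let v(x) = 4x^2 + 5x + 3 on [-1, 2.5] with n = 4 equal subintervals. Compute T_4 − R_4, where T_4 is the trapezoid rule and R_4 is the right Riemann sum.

T_4 = 47.578125.
R_4 = 64.421875.
T_4 − R_4 = -16.84375.

-16.84375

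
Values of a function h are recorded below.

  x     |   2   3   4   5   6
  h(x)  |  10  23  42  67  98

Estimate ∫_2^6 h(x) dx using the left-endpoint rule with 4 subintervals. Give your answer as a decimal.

Δx = 1.
Sum = 1·[10 + 23 + 42 + 67] = 142.

142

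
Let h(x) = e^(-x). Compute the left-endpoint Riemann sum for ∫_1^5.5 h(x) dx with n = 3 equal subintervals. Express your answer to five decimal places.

Δx = (5.5 − 1)/3 = 1.5.
Left endpoints: 1, 2.5, 4.
h(1) ≈ 0.36788, h(2.5) ≈ 0.08208, h(4) ≈ 0.01832.
Sum = Δx · [h(1) + h(2.5) + h(4)].
Sum ≈ 0.70242.

0.70242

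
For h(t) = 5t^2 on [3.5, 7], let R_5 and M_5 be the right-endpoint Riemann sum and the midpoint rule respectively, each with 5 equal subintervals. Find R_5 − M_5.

R_5 = 565.95.
M_5 = 499.49375.
R_5 − M_5 = 66.45625.

66.45625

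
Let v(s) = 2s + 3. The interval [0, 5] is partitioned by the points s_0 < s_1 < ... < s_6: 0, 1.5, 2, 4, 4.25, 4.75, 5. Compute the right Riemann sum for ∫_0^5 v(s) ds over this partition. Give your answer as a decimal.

Subinterval widths: 1.5, 0.5, 2, 0.25, 0.5, 0.25.
Right endpoints: 1.5, 2, 4, 4.25, 4.75, 5.
v(1.5) = 6, v(2) = 7, v(4) = 11, v(4.25) = 11.5, v(4.75) = 12.5, v(5) = 13.
Sum = Σ Δs_i · v(s_i).
Sum = 46.875.

46.875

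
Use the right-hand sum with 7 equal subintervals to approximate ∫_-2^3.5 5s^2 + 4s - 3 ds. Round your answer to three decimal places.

Δs = (3.5 − (-2))/7 = 11/14.
Right endpoints: -17/14, -3/7, 5/14, 8/7, 27/14, 19/7, 3.5.
f(-17/14) = -95/196, f(-3/7) = -186/49, f(5/14) = -183/196, f(8/7) = 397/49, f(27/14) = 4569/196, f(19/7) = 2190/49, f(3.5) = 72.25.
Sum = Δs · [f(-17/14) + f(-3/7) + f(5/14) + ...].
Sum ≈ 112.469.

112.469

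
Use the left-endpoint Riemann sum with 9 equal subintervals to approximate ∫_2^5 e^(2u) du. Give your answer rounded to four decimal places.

Δu = (5 − 2)/9 = 1/3.
Left endpoints: 2, 7/3, 8/3, 3, 10/3, 11/3, 4, 13/3, 14/3.
f(2) ≈ 54.5982, f(7/3) ≈ 106.3427, f(8/3) ≈ 207.1272, f(3) ≈ 403.4288, f(10/3) ≈ 785.7720, f(11/3) ≈ 1530.4749, f(4) ≈ 2980.9580, f(13/3) ≈ 5806.1133, f(14/3) ≈ 11308.7646.
Sum = Δu · [f(2) + f(7/3) + f(8/3) + ...].
Sum ≈ 7727.8599.

7727.8599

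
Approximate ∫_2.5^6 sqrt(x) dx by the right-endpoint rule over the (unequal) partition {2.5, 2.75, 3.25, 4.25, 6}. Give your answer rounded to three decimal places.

Subinterval widths: 0.25, 0.5, 1, 1.75.
Right endpoints: 2.75, 3.25, 4.25, 6.
f(2.75) ≈ 1.658, f(3.25) ≈ 1.803, f(4.25) ≈ 2.062, f(6) ≈ 2.449.
Sum = Σ Δx_i · f(x_i).
Sum ≈ 7.664.

7.664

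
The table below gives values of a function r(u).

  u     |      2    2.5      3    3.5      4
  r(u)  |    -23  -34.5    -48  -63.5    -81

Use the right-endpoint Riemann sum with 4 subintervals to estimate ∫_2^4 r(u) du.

Δu = 0.5.
Sum = 0.5·[(-34.5) + (-48) + (-63.5) + (-81)] = -113.5.

-113.5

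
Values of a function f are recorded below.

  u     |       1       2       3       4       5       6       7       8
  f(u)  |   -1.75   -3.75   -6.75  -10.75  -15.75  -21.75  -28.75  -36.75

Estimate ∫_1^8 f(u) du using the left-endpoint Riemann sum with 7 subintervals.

Δu = 1.
Sum = 1·[(-1.75) + (-3.75) + (-6.75) + (-10.75) + (-15.75) + (-21.75) + (-28.75)] = -89.25.

-89.25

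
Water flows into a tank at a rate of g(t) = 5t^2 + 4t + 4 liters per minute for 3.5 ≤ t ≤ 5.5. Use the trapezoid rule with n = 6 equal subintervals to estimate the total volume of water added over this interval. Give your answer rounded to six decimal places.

250.018519

Δt = (5.5 − 3.5)/6 = 1/3.
g(3.5) = 79.25, g(23/6) = 3341/36, g(25/6) = 3869/36, g(4.5) = 123.25, g(29/6) = 5045/36, g(31/6) = 5693/36, g(5.5) = 177.25.
T_6 = (Δt/2)·[g(t_0) + 2g(t_1) + ... + 2g(t_{5}) + g(t_6)].
Sum ≈ 250.018519.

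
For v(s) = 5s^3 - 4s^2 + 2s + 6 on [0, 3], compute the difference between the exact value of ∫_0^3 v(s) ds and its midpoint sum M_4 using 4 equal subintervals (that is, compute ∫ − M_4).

2.6015625

Exact integral: ∫_0^3 v(s) ds = 92.25.
M_4 = 89.6484375.
Error = 92.25 − 89.6484375 = 2.6015625.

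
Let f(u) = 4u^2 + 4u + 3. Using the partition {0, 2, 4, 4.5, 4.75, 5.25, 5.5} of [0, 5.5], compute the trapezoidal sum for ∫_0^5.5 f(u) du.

309.6875

Subinterval widths: 2, 2, 0.5, 0.25, 0.5, 0.25.
f(0) = 3, f(2) = 27, f(4) = 83, f(4.5) = 102, f(4.75) = 112.25, f(5.25) = 134.25, f(5.5) = 146.
On each subinterval the trapezoid contributes (Δu_i/2)·[f(u_{i-1}) + f(u_i)].
Sum = 309.6875.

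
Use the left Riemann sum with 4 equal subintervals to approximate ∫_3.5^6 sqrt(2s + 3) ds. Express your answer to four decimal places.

8.6000

Δs = (6 − 3.5)/4 = 0.625.
Left endpoints: 3.5, 4.125, 4.75, 5.375.
f(3.5) ≈ 3.1623, f(4.125) ≈ 3.3541, f(4.75) ≈ 3.5355, f(5.375) ≈ 3.7081.
Sum = Δs · [f(3.5) + f(4.125) + f(4.75) + f(5.375)].
Sum ≈ 8.6000.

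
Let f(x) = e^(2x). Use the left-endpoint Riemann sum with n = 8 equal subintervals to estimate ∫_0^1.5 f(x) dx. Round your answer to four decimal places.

7.8651

Δx = (1.5 − 0)/8 = 0.1875.
Left endpoints: 0, 0.1875, 0.375, 0.5625, 0.75, 0.9375, 1.125, 1.3125.
f(0) ≈ 1.0000, f(0.1875) ≈ 1.4550, f(0.375) ≈ 2.1170, f(0.5625) ≈ 3.0802, f(0.75) ≈ 4.4817, f(0.9375) ≈ 6.5208, f(1.125) ≈ 9.4877, f(1.3125) ≈ 13.8046.
Sum = Δx · [f(0) + f(0.1875) + f(0.375) + ...].
Sum ≈ 7.8651.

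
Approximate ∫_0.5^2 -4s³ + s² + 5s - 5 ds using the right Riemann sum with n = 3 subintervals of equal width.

Δs = (2 − 0.5)/3 = 0.5.
Right endpoints: 1, 1.5, 2.
f(1) = -3, f(1.5) = -8.75, f(2) = -23.
Sum = Δs · [f(1) + f(1.5) + f(2)].
Sum = -17.375.

-17.375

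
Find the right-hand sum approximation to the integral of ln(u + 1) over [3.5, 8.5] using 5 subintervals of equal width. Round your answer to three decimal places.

9.983

Δu = (8.5 − 3.5)/5 = 1.
Right endpoints: 4.5, 5.5, 6.5, 7.5, 8.5.
f(4.5) ≈ 1.705, f(5.5) ≈ 1.872, f(6.5) ≈ 2.015, f(7.5) ≈ 2.140, f(8.5) ≈ 2.251.
Sum = Δu · [f(4.5) + f(5.5) + f(6.5) + f(7.5) + f(8.5)].
Sum ≈ 9.983.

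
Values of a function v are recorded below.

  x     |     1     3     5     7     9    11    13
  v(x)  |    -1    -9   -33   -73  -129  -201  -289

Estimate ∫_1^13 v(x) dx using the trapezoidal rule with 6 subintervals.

Δx = 2.
T_6 = (2/2)·[(-1) + 2·(-9) + 2·(-33) + 2·(-73) + 2·(-129) + 2·(-201) + (-289)] = -1180.

-1180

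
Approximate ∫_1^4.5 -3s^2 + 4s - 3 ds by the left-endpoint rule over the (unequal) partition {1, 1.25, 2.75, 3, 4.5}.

Subinterval widths: 0.25, 1.5, 0.25, 1.5.
Left endpoints: 1, 1.25, 2.75, 3.
f(1) = -2, f(1.25) = -2.6875, f(2.75) = -14.6875, f(3) = -18.
Sum = Σ Δs_i · f(s_i).
Sum = -35.203125.

-35.203125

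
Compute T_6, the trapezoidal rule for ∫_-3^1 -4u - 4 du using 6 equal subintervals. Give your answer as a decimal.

Δu = (1 − (-3))/6 = 2/3.
f(-3) = 8, f(-7/3) = 16/3, f(-5/3) = 8/3, f(-1) = 0, f(-1/3) = -8/3, f(1/3) = -16/3, f(1) = -8.
T_6 = (Δu/2)·[f(u_0) + 2f(u_1) + ... + 2f(u_{5}) + f(u_6)].
Sum = 0.

0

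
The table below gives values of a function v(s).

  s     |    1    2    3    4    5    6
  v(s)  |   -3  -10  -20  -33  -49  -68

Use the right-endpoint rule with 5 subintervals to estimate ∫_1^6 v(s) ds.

-180

Δs = 1.
Sum = 1·[(-10) + (-20) + (-33) + (-49) + (-68)] = -180.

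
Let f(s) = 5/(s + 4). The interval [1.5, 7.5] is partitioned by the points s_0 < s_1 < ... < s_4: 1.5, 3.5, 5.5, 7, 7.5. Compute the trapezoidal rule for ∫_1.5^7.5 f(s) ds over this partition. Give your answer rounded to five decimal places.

3.72672

Subinterval widths: 2, 2, 1.5, 0.5.
f(1.5) = 10/11, f(3.5) = 2/3, f(5.5) = 10/19, f(7) = 5/11, f(7.5) = 10/23.
On each subinterval the trapezoid contributes (Δs_i/2)·[f(s_{i-1}) + f(s_i)].
Sum ≈ 3.72672.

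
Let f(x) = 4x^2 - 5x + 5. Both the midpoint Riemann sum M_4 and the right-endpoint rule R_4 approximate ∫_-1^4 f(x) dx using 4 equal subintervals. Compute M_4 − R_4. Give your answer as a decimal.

-29.6875

M_4 = 71.5625.
R_4 = 101.25.
M_4 − R_4 = -29.6875.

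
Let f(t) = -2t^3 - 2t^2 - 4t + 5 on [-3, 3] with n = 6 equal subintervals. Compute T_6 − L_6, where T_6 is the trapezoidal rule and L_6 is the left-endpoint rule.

-66

T_6 = -8.
L_6 = 58.
T_6 − L_6 = -66.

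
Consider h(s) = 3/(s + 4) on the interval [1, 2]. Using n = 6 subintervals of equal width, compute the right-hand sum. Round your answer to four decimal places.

Δs = (2 − 1)/6 = 1/6.
Right endpoints: 7/6, 4/3, 1.5, 5/3, 11/6, 2.
h(7/6) = 18/31, h(4/3) = 0.5625, h(1.5) = 6/11, h(5/3) = 9/17, h(11/6) = 18/35, h(2) = 0.5.
Sum = Δs · [h(7/6) + h(4/3) + h(1.5) + ...].
Sum ≈ 0.5387.

0.5387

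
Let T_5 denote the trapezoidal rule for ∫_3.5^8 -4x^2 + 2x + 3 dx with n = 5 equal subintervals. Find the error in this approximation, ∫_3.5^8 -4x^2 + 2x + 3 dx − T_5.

Exact integral: ∫_3.5^8 f(x) dx = -560.25.
T_5 = -562.68.
Error = -560.25 − (-562.68) = 2.43.

2.43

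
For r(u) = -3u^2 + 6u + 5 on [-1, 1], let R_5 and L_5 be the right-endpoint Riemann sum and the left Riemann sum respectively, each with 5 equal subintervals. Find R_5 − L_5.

R_5 = 10.24.
L_5 = 5.44.
R_5 − L_5 = 4.8.

4.8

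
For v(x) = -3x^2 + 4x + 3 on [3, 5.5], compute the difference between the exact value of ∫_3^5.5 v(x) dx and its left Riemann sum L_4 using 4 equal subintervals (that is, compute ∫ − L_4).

-16.30859375

Exact integral: ∫_3^5.5 v(x) dx = -89.375.
L_4 = -73.06640625.
Error = -89.375 − (-73.06640625) = -16.30859375.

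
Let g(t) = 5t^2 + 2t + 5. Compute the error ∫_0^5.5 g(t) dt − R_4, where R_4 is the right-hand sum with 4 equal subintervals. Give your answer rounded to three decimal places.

Exact integral: ∫_0^5.5 g(t) dt ≈ 335.04167.
R_4 = 455.25390625.
Error ≈ 335.04167 − 455.25390625 ≈ -120.212.

-120.212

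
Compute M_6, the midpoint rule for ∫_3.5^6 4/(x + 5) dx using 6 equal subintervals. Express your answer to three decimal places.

1.031

Δx = (6 − 3.5)/6 = 5/12.
Midpoints: 89/24, 4.125, 109/24, 119/24, 5.375, 139/24.
f(89/24) = 96/209, f(4.125) = 32/73, f(109/24) = 96/229, f(119/24) = 96/239, f(5.375) = 32/83, f(139/24) = 96/259.
Sum = Δx · [f(89/24) + f(4.125) + f(109/24) + ...].
Sum ≈ 1.031.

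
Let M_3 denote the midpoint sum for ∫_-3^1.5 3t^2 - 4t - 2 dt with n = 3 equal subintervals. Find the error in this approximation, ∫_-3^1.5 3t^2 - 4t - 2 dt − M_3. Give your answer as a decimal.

Exact integral: ∫_-3^1.5 f(t) dt = 34.875.
M_3 = 32.34375.
Error = 34.875 − 32.34375 = 2.53125.

2.53125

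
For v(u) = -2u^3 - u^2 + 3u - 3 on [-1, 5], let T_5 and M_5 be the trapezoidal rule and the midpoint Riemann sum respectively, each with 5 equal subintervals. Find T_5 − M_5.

T_5 = -354.72.
M_5 = -326.64.
T_5 − M_5 = -28.08.

-28.08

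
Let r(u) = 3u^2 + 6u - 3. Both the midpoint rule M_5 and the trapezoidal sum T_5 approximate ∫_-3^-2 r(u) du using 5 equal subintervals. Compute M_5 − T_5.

M_5 = 0.99.
T_5 = 1.02.
M_5 − T_5 = -0.03.

-0.03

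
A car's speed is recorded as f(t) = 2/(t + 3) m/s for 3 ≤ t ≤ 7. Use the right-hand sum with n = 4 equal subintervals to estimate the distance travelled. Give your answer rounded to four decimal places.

0.9579

Δt = (7 − 3)/4 = 1.
Right endpoints: 4, 5, 6, 7.
f(4) = 2/7, f(5) = 0.25, f(6) = 2/9, f(7) = 0.2.
Sum = Δt · [f(4) + f(5) + f(6) + f(7)].
Sum ≈ 0.9579.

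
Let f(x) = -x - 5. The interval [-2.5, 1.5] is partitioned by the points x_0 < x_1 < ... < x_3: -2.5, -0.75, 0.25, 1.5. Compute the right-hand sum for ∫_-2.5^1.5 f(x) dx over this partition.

Subinterval widths: 1.75, 1, 1.25.
Right endpoints: -0.75, 0.25, 1.5.
f(-0.75) = -4.25, f(0.25) = -5.25, f(1.5) = -6.5.
Sum = Σ Δx_i · f(x_i).
Sum = -20.8125.

-20.8125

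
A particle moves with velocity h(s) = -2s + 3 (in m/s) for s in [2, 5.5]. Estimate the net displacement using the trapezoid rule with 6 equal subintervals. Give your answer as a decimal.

Δs = (5.5 − 2)/6 = 7/12.
h(2) = -1, h(31/12) = -13/6, h(19/6) = -10/3, h(3.75) = -4.5, h(13/3) = -17/3, h(59/12) = -41/6, h(5.5) = -8.
T_6 = (Δs/2)·[h(s_0) + 2h(s_1) + ... + 2h(s_{5}) + h(s_6)].
Sum = -15.75.

-15.75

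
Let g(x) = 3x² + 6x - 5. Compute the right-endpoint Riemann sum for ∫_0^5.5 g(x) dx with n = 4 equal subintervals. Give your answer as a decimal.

319.90234375

Δx = (5.5 − 0)/4 = 1.375.
Right endpoints: 1.375, 2.75, 4.125, 5.5.
g(1.375) = 8.921875, g(2.75) = 34.1875, g(4.125) = 70.796875, g(5.5) = 118.75.
Sum = Δx · [g(1.375) + g(2.75) + g(4.125) + g(5.5)].
Sum = 319.90234375.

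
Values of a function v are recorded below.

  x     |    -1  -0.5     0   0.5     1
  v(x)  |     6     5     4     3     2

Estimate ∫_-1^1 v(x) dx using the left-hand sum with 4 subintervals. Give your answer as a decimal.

9

Δx = 0.5.
Sum = 0.5·[6 + 5 + 4 + 3] = 9.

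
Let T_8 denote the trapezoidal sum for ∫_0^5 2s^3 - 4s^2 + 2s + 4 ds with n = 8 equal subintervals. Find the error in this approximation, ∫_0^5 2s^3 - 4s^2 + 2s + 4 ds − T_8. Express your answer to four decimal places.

-3.5807

Exact integral: ∫_0^5 f(s) ds ≈ 190.833333.
T_8 = 194.4140625.
Error ≈ 190.833333 − 194.4140625 ≈ -3.5807.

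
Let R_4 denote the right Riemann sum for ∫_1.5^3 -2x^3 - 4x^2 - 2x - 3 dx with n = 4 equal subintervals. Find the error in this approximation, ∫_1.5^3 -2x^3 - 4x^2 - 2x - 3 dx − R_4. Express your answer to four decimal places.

15.0996

Exact integral: ∫_1.5^3 f(x) dx = -80.71875.
R_4 ≈ -95.818359.
Error ≈ -80.71875 − (-95.818359) ≈ 15.0996.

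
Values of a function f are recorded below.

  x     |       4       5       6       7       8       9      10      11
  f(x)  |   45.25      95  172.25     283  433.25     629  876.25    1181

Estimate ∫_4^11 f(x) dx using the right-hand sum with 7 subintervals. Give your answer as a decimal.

3669.75

Δx = 1.
Sum = 1·[95 + 172.25 + 283 + 433.25 + 629 + 876.25 + 1181] = 3669.75.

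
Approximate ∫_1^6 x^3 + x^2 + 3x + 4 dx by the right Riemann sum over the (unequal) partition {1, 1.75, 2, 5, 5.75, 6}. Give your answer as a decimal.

Subinterval widths: 0.75, 0.25, 3, 0.75, 0.25.
Right endpoints: 1.75, 2, 5, 5.75, 6.
f(1.75) = 17.671875, f(2) = 22, f(5) = 169, f(5.75) = 244.421875, f(6) = 274.
Sum = Σ Δx_i · f(x_i).
Sum = 777.5703125.

777.5703125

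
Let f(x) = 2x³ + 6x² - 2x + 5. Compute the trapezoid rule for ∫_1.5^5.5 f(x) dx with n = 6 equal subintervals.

Δx = (5.5 − 1.5)/6 = 2/3.
f(1.5) = 22.25, f(13/6) = 5311/108, f(17/6) = 10043/108, f(3.5) = 157.25, f(25/6) = 26515/108, f(29/6) = 39023/108, f(5.5) = 508.25.
T_6 = (Δx/2)·[f(x_0) + 2f(x_1) + ... + 2f(x_{5}) + f(x_6)].
Sum = 781.

781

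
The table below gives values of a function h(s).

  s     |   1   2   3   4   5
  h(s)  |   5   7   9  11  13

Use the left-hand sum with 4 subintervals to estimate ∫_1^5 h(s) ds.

32

Δs = 1.
Sum = 1·[5 + 7 + 9 + 11] = 32.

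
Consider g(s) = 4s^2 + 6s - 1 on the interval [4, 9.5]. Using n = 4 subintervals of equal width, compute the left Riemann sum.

Δs = (9.5 − 4)/4 = 1.375.
Left endpoints: 4, 5.375, 6.75, 8.125.
g(4) = 87, g(5.375) = 146.8125, g(6.75) = 221.75, g(8.125) = 311.8125.
Sum = Δs · [g(4) + g(5.375) + g(6.75) + g(8.125)].
Sum = 1055.140625.

1055.140625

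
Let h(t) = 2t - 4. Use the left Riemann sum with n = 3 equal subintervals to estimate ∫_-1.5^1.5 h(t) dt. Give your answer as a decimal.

-15

Δt = (1.5 − (-1.5))/3 = 1.
Left endpoints: -1.5, -0.5, 0.5.
h(-1.5) = -7, h(-0.5) = -5, h(0.5) = -3.
Sum = Δt · [h(-1.5) + h(-0.5) + h(0.5)].
Sum = -15.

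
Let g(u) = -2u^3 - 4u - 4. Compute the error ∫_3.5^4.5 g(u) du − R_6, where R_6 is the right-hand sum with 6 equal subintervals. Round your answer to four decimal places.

8.4861

Exact integral: ∫_3.5^4.5 g(u) du = -150.
R_6 ≈ -158.486111.
Error ≈ -150 − (-158.486111) ≈ 8.4861.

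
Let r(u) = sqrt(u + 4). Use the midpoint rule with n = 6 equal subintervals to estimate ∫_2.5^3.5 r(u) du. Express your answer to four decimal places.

Δu = (3.5 − 2.5)/6 = 1/6.
Midpoints: 31/12, 2.75, 35/12, 37/12, 3.25, 41/12.
r(31/12) ≈ 2.5658, r(2.75) ≈ 2.5981, r(35/12) ≈ 2.6300, r(37/12) ≈ 2.6615, r(3.25) ≈ 2.6926, r(41/12) ≈ 2.7234.
Sum = Δu · [r(31/12) + r(2.75) + r(35/12) + ...].
Sum ≈ 2.6452.

2.6452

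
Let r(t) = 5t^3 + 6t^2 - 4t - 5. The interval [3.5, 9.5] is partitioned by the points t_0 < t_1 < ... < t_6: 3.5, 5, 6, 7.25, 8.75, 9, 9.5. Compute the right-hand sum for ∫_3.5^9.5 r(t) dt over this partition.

14194.12109375

Subinterval widths: 1.5, 1, 1.25, 1.5, 0.25, 0.5.
Right endpoints: 5, 6, 7.25, 8.75, 9, 9.5.
r(5) = 750, r(6) = 1267, r(7.25) = 2186.765625, r(8.75) = 3768.984375, r(9) = 4090, r(9.5) = 4785.375.
Sum = Σ Δt_i · r(t_i).
Sum = 14194.12109375.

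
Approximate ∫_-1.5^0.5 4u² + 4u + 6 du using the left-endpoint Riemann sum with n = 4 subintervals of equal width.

13

Δu = (0.5 − (-1.5))/4 = 0.5.
Left endpoints: -1.5, -1, -0.5, 0.
f(-1.5) = 9, f(-1) = 6, f(-0.5) = 5, f(0) = 6.
Sum = Δu · [f(-1.5) + f(-1) + f(-0.5) + f(0)].
Sum = 13.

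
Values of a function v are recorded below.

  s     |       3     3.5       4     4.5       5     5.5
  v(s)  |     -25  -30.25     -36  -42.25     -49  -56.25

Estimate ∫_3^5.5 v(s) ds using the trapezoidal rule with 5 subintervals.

-99.0625

Δs = 0.5.
T_5 = (0.5/2)·[(-25) + 2·(-30.25) + 2·(-36) + 2·(-42.25) + 2·(-49) + (-56.25)] = -99.0625.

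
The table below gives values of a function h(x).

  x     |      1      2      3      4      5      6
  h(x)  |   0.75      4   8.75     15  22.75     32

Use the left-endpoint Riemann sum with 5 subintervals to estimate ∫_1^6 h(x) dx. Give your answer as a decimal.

51.25

Δx = 1.
Sum = 1·[0.75 + 4 + 8.75 + 15 + 22.75] = 51.25.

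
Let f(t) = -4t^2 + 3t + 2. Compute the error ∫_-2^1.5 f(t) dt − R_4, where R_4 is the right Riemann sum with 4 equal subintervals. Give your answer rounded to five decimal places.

Exact integral: ∫_-2^1.5 f(t) dt ≈ -10.7916667.
R_4 = -4.921875.
Error ≈ -10.7916667 − (-4.921875) ≈ -5.86979.

-5.86979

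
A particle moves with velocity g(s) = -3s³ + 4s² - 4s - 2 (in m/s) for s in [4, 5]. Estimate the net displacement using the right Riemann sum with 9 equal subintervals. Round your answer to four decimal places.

-223.8807

Δs = (5 − 4)/9 = 1/9.
Right endpoints: 37/9, 38/9, 13/3, 40/9, 41/9, 14/3, 43/9, 44/9, 5.
g(37/9) = -38707/243, g(38/9) = -42134/243, g(13/3) = -565/3, g(40/9) = -49606/243, g(41/9) = -53663/243, g(14/3) = -2146/9, g(43/9) = -62449/243, g(44/9) = -67190/243, g(5) = -297.
Sum = Δs · [g(37/9) + g(38/9) + g(13/3) + ...].
Sum ≈ -223.8807.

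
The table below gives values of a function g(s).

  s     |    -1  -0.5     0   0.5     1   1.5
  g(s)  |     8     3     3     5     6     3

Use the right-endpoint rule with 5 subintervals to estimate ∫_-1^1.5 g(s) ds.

10

Δs = 0.5.
Sum = 0.5·[3 + 3 + 5 + 6 + 3] = 10.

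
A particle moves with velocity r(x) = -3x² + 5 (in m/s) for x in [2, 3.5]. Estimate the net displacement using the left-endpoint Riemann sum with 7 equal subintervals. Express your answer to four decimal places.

Δx = (3.5 − 2)/7 = 3/14.
Left endpoints: 2, 31/14, 17/7, 37/14, 20/7, 43/14, 23/7.
r(2) = -7, r(31/14) = -1903/196, r(17/7) = -622/49, r(37/14) = -3127/196, r(20/7) = -955/49, r(43/14) = -4567/196, r(23/7) = -1342/49.
Sum = Δx · [r(2) + r(31/14) + r(17/7) + ...].
Sum ≈ -24.7577.

-24.7577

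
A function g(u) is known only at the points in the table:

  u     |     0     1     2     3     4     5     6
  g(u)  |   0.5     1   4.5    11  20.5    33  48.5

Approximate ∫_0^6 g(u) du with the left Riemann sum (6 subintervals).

70.5

Δu = 1.
Sum = 1·[0.5 + 1 + 4.5 + 11 + 20.5 + 33] = 70.5.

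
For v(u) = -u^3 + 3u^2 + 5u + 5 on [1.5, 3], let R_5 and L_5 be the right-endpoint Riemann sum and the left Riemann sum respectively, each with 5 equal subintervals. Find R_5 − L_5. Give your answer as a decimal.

R_5 = 29.55.
L_5 = 28.3125.
R_5 − L_5 = 1.2375.

1.2375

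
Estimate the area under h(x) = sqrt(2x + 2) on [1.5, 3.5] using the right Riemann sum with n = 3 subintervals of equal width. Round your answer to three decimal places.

Δx = (3.5 − 1.5)/3 = 2/3.
Right endpoints: 13/6, 17/6, 3.5.
h(13/6) ≈ 2.517, h(17/6) ≈ 2.769, h(3.5) ≈ 3.000.
Sum = Δx · [h(13/6) + h(17/6) + h(3.5)].
Sum ≈ 5.524.

5.524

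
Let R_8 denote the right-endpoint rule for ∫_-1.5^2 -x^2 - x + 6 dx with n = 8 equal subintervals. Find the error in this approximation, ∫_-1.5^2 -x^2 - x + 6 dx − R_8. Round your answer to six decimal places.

1.260091

Exact integral: ∫_-1.5^2 f(x) dx ≈ 16.33333333.
R_8 ≈ 15.07324219.
Error ≈ 16.33333333 − 15.07324219 ≈ 1.260091.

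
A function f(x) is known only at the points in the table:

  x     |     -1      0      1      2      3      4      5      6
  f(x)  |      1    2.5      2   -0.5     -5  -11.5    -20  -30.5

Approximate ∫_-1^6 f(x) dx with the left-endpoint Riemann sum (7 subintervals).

Δx = 1.
Sum = 1·[1 + 2.5 + 2 + (-0.5) + (-5) + (-11.5) + (-20)] = -31.5.

-31.5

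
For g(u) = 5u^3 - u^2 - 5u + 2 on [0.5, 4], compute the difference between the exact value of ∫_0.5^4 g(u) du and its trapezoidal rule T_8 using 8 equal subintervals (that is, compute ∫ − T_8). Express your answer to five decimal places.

Exact integral: ∫_0.5^4 g(u) du ≈ 266.2552083.
T_8 ≈ 269.9118652.
Error ≈ 266.2552083 − 269.9118652 ≈ -3.65666.

-3.65666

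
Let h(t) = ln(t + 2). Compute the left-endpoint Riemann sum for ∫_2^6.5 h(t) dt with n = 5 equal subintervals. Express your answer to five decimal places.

7.79728

Δt = (6.5 − 2)/5 = 0.9.
Left endpoints: 2, 2.9, 3.8, 4.7, 5.6.
h(2) ≈ 1.38629, h(2.9) ≈ 1.58924, h(3.8) ≈ 1.75786, h(4.7) ≈ 1.90211, h(5.6) ≈ 2.02815.
Sum = Δt · [h(2) + h(2.9) + h(3.8) + h(4.7) + h(5.6)].
Sum ≈ 7.79728.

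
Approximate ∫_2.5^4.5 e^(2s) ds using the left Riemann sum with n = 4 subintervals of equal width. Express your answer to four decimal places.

2314.7165

Δs = (4.5 − 2.5)/4 = 0.5.
Left endpoints: 2.5, 3, 3.5, 4.
f(2.5) ≈ 148.4132, f(3) ≈ 403.4288, f(3.5) ≈ 1096.6332, f(4) ≈ 2980.9580.
Sum = Δs · [f(2.5) + f(3) + f(3.5) + f(4)].
Sum ≈ 2314.7165.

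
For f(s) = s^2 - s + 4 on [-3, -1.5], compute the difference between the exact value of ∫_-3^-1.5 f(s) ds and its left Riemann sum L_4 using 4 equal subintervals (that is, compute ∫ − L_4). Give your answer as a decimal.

Exact integral: ∫_-3^-1.5 f(s) ds = 17.25.
L_4 = 18.83203125.
Error = 17.25 − 18.83203125 = -1.58203125.

-1.58203125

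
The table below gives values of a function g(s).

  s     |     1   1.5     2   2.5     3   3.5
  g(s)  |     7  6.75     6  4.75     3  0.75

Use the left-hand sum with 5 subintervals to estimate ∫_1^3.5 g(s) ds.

13.75

Δs = 0.5.
Sum = 0.5·[7 + 6.75 + 6 + 4.75 + 3] = 13.75.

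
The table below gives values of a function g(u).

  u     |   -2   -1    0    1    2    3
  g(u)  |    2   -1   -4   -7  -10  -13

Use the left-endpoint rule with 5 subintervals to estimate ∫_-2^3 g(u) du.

Δu = 1.
Sum = 1·[2 + (-1) + (-4) + (-7) + (-10)] = -20.

-20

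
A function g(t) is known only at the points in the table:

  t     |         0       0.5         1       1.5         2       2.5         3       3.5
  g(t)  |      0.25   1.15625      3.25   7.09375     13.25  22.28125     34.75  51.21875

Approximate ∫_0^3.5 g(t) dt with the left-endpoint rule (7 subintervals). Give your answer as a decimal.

41.015625

Δt = 0.5.
Sum = 0.5·[0.25 + 1.15625 + 3.25 + 7.09375 + 13.25 + 22.28125 + 34.75] = 41.015625.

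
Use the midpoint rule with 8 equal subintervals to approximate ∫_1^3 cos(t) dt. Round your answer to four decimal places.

-0.7022

Δt = (3 − 1)/8 = 0.25.
Midpoints: 1.125, 1.375, 1.625, 1.875, 2.125, 2.375, 2.625, 2.875.
f(1.125) ≈ 0.4312, f(1.375) ≈ 0.1945, f(1.625) ≈ -0.0542, f(1.875) ≈ -0.2995, f(2.125) ≈ -0.5263, f(2.375) ≈ -0.7203, f(2.625) ≈ -0.8695, f(2.875) ≈ -0.9647.
Sum = Δt · [f(1.125) + f(1.375) + f(1.625) + ...].
Sum ≈ -0.7022.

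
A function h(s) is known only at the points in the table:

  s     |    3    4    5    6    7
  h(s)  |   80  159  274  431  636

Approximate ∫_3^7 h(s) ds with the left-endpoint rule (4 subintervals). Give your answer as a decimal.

Δs = 1.
Sum = 1·[80 + 159 + 274 + 431] = 944.

944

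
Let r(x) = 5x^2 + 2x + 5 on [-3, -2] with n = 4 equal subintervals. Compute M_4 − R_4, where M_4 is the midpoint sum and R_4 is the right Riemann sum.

M_4 = 31.640625.
R_4 = 28.84375.
M_4 − R_4 = 2.796875.

2.796875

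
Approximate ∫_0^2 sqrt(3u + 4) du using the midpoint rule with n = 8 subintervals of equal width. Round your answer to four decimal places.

Δu = (2 − 0)/8 = 0.25.
Midpoints: 0.125, 0.375, 0.625, 0.875, 1.125, 1.375, 1.625, 1.875.
f(0.125) ≈ 2.0917, f(0.375) ≈ 2.2638, f(0.625) ≈ 2.4238, f(0.875) ≈ 2.5739, f(1.125) ≈ 2.7157, f(1.375) ≈ 2.8504, f(1.625) ≈ 2.9791, f(1.875) ≈ 3.1024.
Sum = Δu · [f(0.125) + f(0.375) + f(0.625) + ...].
Sum ≈ 5.2502.

5.2502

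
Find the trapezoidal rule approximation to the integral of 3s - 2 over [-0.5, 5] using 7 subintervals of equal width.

Δs = (5 − (-0.5))/7 = 11/14.
f(-0.5) = -3.5, f(2/7) = -8/7, f(15/14) = 17/14, f(13/7) = 25/7, f(37/14) = 83/14, f(24/7) = 58/7, f(59/14) = 149/14, f(5) = 13.
T_7 = (Δs/2)·[f(s_0) + 2f(s_1) + ... + 2f(s_{6}) + f(s_7)].
Sum = 26.125.

26.125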